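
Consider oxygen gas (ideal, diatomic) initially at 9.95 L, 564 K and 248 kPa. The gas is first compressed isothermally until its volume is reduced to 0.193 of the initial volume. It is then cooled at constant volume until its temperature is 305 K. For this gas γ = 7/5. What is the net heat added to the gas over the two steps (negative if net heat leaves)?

-6890 J

n = P₁V₁/(RT₁) = 248×9.95/(8.314×564) = 0.526 mol.
Step 1 — Isothermal: T stays 564 K; PV = const ⇒ V₂ = 1.92 L, P₂ = 1280 kPa.
ΔU = 0 (ideal gas, T constant).
W = nRT ln(V₂/V₁) = 0.526×8.314×564×ln(0.193) = -4060 J.
Q = ΔU + W = -4060 J.
State after step 1: P = 1280 kPa, V = 1.92 L, T = 564 K.
Step 2 — Isochoric: V stays 1.92 L; P/T = const ⇒ T₂ = 305 K, P₂ = 695 kPa.
W = 0 (no volume change).
ΔU = nCvΔT = 0.526×20.8×(305−564) = -2830 J.
Q = ΔU = -2830 J.
Net over both steps: W = -4060 J, Q = -6890 J, ΔU = -2830 J.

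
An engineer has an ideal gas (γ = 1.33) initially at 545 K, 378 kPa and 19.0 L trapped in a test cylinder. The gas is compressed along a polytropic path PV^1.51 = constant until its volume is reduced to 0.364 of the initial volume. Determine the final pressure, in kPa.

Polytropic n=1.51: T₂ = T₁(V₁/V₂)^(n−1) = 545×(2.75)^0.51 = 913 K; P₂ = P₁(V₁/V₂)^n = 1740 kPa.

1740 kPa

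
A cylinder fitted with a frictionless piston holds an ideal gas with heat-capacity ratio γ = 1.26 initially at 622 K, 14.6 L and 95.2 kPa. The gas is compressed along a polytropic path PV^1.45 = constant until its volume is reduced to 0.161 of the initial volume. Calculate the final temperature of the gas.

Polytropic n=1.45: T₂ = T₁(V₁/V₂)^(n−1) = 622×(6.21)^0.45 = 1410 K; P₂ = P₁(V₁/V₂)^n = 1350 kPa.

1410 K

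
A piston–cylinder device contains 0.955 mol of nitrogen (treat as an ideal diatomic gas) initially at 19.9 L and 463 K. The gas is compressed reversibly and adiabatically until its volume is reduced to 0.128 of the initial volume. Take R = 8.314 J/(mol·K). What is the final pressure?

3280 kPa

P₁ = nRT₁/V₁ = 0.955×8.314×463/19.9 = 185 kPa.
Adiabatic: TV^(γ−1) = const ⇒ T₂ = 463×(7.81)^0.400 = 1050 K; PV^γ = const ⇒ P₂ = 3280 kPa.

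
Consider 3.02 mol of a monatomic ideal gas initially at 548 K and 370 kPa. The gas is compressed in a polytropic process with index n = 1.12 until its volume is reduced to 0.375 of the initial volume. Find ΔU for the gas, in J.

2580 J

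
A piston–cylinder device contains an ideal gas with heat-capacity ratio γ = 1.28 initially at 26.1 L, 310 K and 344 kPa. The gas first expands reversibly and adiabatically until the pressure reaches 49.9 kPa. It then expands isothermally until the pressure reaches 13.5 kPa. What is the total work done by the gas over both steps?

18700 J

n = P₁V₁/(RT₁) = 344×26.1/(8.314×310) = 3.48 mol.
Step 1 — Adiabatic: T₂/T₁ = (P₂/P₁)^((γ−1)/γ) ⇒ T₂ = 310×(0.145)^0.219 = 203 K; V₂ = 118 L.
ΔU = nCvΔT = 3.48×29.7×(203−310) = -11000 J.
Q = 0 for an adiabatic process, so W = −ΔU = 11000 J.
State after step 1: P = 49.9 kPa, V = 118 L, T = 203 K.
Step 2 — Isothermal: T stays 203 K; PV = const ⇒ V₂ = 436 L, P₂ = 13.5 kPa.
ΔU = 0 (ideal gas, T constant).
W = nRT ln(V₂/V₁) = 3.48×8.314×203×ln(3.70) = 7690 J.
Q = ΔU + W = 7690 J.
Net over both steps: W = 18700 J, Q = 7690 J, ΔU = -11000 J.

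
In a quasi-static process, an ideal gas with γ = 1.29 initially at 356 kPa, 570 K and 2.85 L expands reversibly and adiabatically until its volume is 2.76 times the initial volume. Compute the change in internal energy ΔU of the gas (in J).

n = P₁V₁/(RT₁) = 356×2.85/(8.314×570) = 0.214 mol.
Adiabatic: TV^(γ−1) = const ⇒ T₂ = 570×(0.362)^0.290 = 425 K; PV^γ = const ⇒ P₂ = 96.1 kPa.
For an ideal gas ΔU = nCvΔT with Cv = R/(γ−1) = 28.7 J/(mol·K).
ΔU = 0.214×28.7×(425−570) = -892 J.

-892 J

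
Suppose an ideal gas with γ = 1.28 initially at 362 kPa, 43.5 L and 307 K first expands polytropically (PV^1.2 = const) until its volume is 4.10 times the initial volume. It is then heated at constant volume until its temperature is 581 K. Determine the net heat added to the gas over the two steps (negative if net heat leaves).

69600 J

n = P₁V₁/(RT₁) = 362×43.5/(8.314×307) = 6.17 mol.
Step 1 — Polytropic n=1.2: T₂ = T₁(V₁/V₂)^(n−1) = 307×(0.244)^0.20 = 232 K; P₂ = P₁(V₁/V₂)^n = 66.6 kPa.
W = (P₁V₁−P₂V₂)/(n−1) = (362×43.5−66.6×178)/0.20 = 19400 J.
ΔU = nCvΔT = 6.17×29.7×(232−307) = -13800 J.
Q = ΔU + W = 5530 J.
State after step 1: P = 66.6 kPa, V = 178 L, T = 232 K.
Step 2 — Isochoric: V stays 178 L; P/T = const ⇒ T₂ = 581 K, P₂ = 167 kPa.
W = 0 (no volume change).
ΔU = nCvΔT = 6.17×29.7×(581−232) = 64000 J.
Q = ΔU = 64000 J.
Net over both steps: W = 19400 J, Q = 69600 J, ΔU = 50200 J.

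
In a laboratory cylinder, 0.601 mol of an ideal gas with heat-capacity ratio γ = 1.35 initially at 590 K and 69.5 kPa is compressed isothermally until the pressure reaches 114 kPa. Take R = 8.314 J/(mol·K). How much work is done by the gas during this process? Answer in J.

V₁ = nRT₁/P₁ = 0.601×8.314×590/69.5 = 42.4 L.
Isothermal: T stays 590 K; PV = const ⇒ V₂ = 25.9 L, P₂ = 114 kPa.
W = nRT ln(V₂/V₁) = 0.601×8.314×590×ln(0.610) = -1460 J.

-1460 J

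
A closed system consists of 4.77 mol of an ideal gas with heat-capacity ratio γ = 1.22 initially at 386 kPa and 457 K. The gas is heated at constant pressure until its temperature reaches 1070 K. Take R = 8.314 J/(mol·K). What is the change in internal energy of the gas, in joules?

V₁ = nRT₁/P₁ = 4.77×8.314×457/386 = 47.0 L.
Isobaric: P stays 386 kPa; V/T = const ⇒ T₂ = 1070 K, V₂ = 110 L.
For an ideal gas ΔU = nCvΔT with Cv = R/(γ−1) = 37.8 J/(mol·K).
ΔU = 4.77×37.8×(1070−457) = 111000 J.

111000 J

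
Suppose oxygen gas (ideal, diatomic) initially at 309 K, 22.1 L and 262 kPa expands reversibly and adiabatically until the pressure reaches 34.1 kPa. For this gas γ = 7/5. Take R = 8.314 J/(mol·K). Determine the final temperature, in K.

173 K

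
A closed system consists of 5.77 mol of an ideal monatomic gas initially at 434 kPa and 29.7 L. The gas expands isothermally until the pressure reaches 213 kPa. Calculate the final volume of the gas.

T₁ = P₁V₁/(nR) = 434×29.7/(5.77×8.314) = 269 K.
Isothermal: T stays 269 K; PV = const ⇒ V₂ = 60.5 L, P₂ = 213 kPa.

60.5 L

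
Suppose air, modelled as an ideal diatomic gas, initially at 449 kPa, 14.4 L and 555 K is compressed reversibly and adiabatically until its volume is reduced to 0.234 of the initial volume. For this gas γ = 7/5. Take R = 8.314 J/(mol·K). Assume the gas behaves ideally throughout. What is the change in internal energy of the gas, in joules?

n = P₁V₁/(RT₁) = 449×14.4/(8.314×555) = 1.40 mol.
Adiabatic: TV^(γ−1) = const ⇒ T₂ = 555×(4.27)^0.400 = 992 K; PV^γ = const ⇒ P₂ = 3430 kPa.
For an ideal gas ΔU = nCvΔT with Cv = (5/2)R = 20.8 J/(mol·K).
ΔU = 1.40×20.8×(992−555) = 12700 J.

12700 J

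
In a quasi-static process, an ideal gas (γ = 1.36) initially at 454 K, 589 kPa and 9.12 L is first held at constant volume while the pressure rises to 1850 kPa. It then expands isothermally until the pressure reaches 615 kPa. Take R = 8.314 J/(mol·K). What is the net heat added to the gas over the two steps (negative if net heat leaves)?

50500 J

n = P₁V₁/(RT₁) = 589×9.12/(8.314×454) = 1.42 mol.
Step 1 — Isochoric: V stays 9.12 L; P/T = const ⇒ T₂ = 1430 K, P₂ = 1850 kPa.
W = 0 (no volume change).
ΔU = nCvΔT = 1.42×23.1×(1430−454) = 31900 J.
Q = ΔU = 31900 J.
State after step 1: P = 1850 kPa, V = 9.12 L, T = 1430 K.
Step 2 — Isothermal: T stays 1430 K; PV = const ⇒ V₂ = 27.4 L, P₂ = 615 kPa.
ΔU = 0 (ideal gas, T constant).
W = nRT ln(V₂/V₁) = 1.42×8.314×1430×ln(3.01) = 18600 J.
Q = ΔU + W = 18600 J.
Net over both steps: W = 18600 J, Q = 50500 J, ΔU = 31900 J.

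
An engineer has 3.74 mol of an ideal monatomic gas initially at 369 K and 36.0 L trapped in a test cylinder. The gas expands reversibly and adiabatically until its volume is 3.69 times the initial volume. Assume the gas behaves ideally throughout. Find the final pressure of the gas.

P₁ = nRT₁/V₁ = 3.74×8.314×369/36.0 = 319 kPa.
Adiabatic: TV^(γ−1) = const ⇒ T₂ = 369×(0.271)^0.667 = 155 K; PV^γ = const ⇒ P₂ = 36.2 kPa.

36.2 kPa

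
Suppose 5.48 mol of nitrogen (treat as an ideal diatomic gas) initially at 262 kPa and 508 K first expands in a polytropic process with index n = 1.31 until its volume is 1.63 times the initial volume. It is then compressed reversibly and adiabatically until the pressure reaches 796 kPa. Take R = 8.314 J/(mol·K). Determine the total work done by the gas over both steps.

V₁ = nRT₁/P₁ = 5.48×8.314×508/262 = 88.3 L.
Step 1 — Polytropic n=1.31: T₂ = T₁(V₁/V₂)^(n−1) = 508×(0.613)^0.31 = 437 K; P₂ = P₁(V₁/V₂)^n = 138 kPa.
W = (P₁V₁−P₂V₂)/(n−1) = (262×88.3−138×144)/0.31 = 10500 J.
ΔU = nCvΔT = 5.48×20.8×(437−508) = -8130 J.
Q = ΔU + W = 2360 J.
State after step 1: P = 138 kPa, V = 144 L, T = 437 K.
Step 2 — Adiabatic: T₂/T₁ = (P₂/P₁)^((γ−1)/γ) ⇒ T₂ = 437×(5.76)^0.286 = 720 K; V₂ = 41.2 L.
ΔU = nCvΔT = 5.48×20.8×(720−437) = 32300 J.
Q = 0 for an adiabatic process, so W = −ΔU = -32300 J.
Net over both steps: W = -21800 J, Q = 2360 J, ΔU = 24200 J.

-21800 J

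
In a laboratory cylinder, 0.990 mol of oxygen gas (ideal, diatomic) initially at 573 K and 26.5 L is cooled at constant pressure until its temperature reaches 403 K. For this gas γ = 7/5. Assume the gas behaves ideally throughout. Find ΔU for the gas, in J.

P₁ = nRT₁/V₁ = 0.990×8.314×573/26.5 = 178 kPa.
Isobaric: P stays 178 kPa; V/T = const ⇒ T₂ = 403 K, V₂ = 18.6 L.
For an ideal gas ΔU = nCvΔT with Cv = (5/2)R = 20.8 J/(mol·K).
ΔU = 0.990×20.8×(403−573) = -3500 J.

-3500 J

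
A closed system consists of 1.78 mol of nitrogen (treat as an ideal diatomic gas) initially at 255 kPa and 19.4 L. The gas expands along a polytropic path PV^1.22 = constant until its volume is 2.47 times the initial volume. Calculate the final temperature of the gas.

274 K

T₁ = P₁V₁/(nR) = 255×19.4/(1.78×8.314) = 334 K.
Polytropic n=1.22: T₂ = T₁(V₁/V₂)^(n−1) = 334×(0.405)^0.22 = 274 K; P₂ = P₁(V₁/V₂)^n = 84.6 kPa.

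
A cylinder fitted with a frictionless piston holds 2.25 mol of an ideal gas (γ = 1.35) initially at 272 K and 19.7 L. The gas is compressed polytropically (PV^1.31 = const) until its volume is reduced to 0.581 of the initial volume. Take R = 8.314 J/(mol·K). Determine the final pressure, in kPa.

P₁ = nRT₁/V₁ = 2.25×8.314×272/19.7 = 258 kPa.
Polytropic n=1.31: T₂ = T₁(V₁/V₂)^(n−1) = 272×(1.72)^0.31 = 322 K; P₂ = P₁(V₁/V₂)^n = 526 kPa.

526 kPa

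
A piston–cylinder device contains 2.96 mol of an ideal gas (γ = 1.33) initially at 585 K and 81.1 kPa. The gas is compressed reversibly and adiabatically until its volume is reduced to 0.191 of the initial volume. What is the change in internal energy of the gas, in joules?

V₁ = nRT₁/P₁ = 2.96×8.314×585/81.1 = 178 L.
Adiabatic: TV^(γ−1) = const ⇒ T₂ = 585×(5.24)^0.330 = 1010 K; PV^γ = const ⇒ P₂ = 733 kPa.
For an ideal gas ΔU = nCvΔT with Cv = R/(γ−1) = 25.2 J/(mol·K).
ΔU = 2.96×25.2×(1010−585) = 31700 J.

31700 J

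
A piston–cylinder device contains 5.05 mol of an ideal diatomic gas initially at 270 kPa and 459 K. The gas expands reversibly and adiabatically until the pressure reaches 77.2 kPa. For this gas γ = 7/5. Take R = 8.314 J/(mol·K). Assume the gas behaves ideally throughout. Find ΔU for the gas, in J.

-14500 J

V₁ = nRT₁/P₁ = 5.05×8.314×459/270 = 71.4 L.
Adiabatic: T₂/T₁ = (P₂/P₁)^((γ−1)/γ) ⇒ T₂ = 459×(0.286)^0.286 = 321 K; V₂ = 175 L.
For an ideal gas ΔU = nCvΔT with Cv = (5/2)R = 20.8 J/(mol·K).
ΔU = 5.05×20.8×(321−459) = -14500 J.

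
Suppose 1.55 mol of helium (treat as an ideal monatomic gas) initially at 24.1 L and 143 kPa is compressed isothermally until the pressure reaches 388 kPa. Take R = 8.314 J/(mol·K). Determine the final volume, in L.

8.88 L

T₁ = P₁V₁/(nR) = 143×24.1/(1.55×8.314) = 267 K.
Isothermal: T stays 267 K; PV = const ⇒ V₂ = 8.88 L, P₂ = 388 kPa.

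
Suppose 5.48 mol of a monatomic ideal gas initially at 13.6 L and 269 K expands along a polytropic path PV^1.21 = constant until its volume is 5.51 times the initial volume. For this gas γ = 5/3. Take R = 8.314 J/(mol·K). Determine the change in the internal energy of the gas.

-5540 J

P₁ = nRT₁/V₁ = 5.48×8.314×269/13.6 = 901 kPa.
Polytropic n=1.21: T₂ = T₁(V₁/V₂)^(n−1) = 269×(0.181)^0.21 = 188 K; P₂ = P₁(V₁/V₂)^n = 114 kPa.
For an ideal gas ΔU = nCvΔT with Cv = (3/2)R = 12.5 J/(mol·K).
ΔU = 5.48×12.5×(188−269) = -5540 J.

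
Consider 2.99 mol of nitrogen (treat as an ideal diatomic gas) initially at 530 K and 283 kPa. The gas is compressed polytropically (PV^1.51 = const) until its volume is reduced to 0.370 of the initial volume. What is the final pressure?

V₁ = nRT₁/P₁ = 2.99×8.314×530/283 = 46.6 L.
Polytropic n=1.51: T₂ = T₁(V₁/V₂)^(n−1) = 530×(2.70)^0.51 = 880 K; P₂ = P₁(V₁/V₂)^n = 1270 kPa.

1270 kPa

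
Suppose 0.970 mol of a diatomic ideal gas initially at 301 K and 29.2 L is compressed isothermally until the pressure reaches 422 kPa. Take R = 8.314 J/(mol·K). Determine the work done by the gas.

P₁ = nRT₁/V₁ = 0.970×8.314×301/29.2 = 83.1 kPa.
Isothermal: T stays 301 K; PV = const ⇒ V₂ = 5.75 L, P₂ = 422 kPa.
W = nRT ln(V₂/V₁) = 0.970×8.314×301×ln(0.197) = -3940 J.

-3940 J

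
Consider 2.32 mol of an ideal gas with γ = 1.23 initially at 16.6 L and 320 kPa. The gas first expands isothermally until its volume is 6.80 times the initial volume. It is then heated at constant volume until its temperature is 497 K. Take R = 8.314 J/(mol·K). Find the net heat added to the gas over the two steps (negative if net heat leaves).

T₁ = P₁V₁/(nR) = 320×16.6/(2.32×8.314) = 275 K.
Step 1 — Isothermal: T stays 275 K; PV = const ⇒ V₂ = 113 L, P₂ = 47.1 kPa.
ΔU = 0 (ideal gas, T constant).
W = nRT ln(V₂/V₁) = 2.32×8.314×275×ln(6.80) = 10200 J.
Q = ΔU + W = 10200 J.
State after step 1: P = 47.1 kPa, V = 113 L, T = 275 K.
Step 2 — Isochoric: V stays 113 L; P/T = const ⇒ T₂ = 497 K, P₂ = 84.9 kPa.
W = 0 (no volume change).
ΔU = nCvΔT = 2.32×36.1×(497−275) = 18600 J.
Q = ΔU = 18600 J.
Net over both steps: W = 10200 J, Q = 28800 J, ΔU = 18600 J.

28800 J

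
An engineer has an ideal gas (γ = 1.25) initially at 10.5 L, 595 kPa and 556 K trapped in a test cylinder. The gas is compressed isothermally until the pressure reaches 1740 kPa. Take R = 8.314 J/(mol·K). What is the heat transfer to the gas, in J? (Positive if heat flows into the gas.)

n = P₁V₁/(RT₁) = 595×10.5/(8.314×556) = 1.35 mol.
Isothermal: T stays 556 K; PV = const ⇒ V₂ = 3.59 L, P₂ = 1740 kPa.
ΔU = 0 (ideal gas, T constant).
W = nRT ln(V₂/V₁) = 1.35×8.314×556×ln(0.342) = -6700 J.
Q = ΔU + W = -6700 J.

-6700 J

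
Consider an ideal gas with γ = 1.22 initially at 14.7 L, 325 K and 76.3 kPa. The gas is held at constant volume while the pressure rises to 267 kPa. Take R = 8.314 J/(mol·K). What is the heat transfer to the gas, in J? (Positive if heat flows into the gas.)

12700 J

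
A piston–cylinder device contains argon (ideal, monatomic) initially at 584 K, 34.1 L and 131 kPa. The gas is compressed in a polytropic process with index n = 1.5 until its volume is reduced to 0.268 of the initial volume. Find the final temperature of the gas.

1130 K

Polytropic n=1.5: T₂ = T₁(V₁/V₂)^(n−1) = 584×(3.73)^0.50 = 1130 K; P₂ = P₁(V₁/V₂)^n = 944 kPa.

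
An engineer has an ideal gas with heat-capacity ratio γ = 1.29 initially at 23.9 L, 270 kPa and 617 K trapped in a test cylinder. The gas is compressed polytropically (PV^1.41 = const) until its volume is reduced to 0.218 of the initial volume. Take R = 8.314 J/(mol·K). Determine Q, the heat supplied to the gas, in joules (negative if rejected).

5650 J

n = P₁V₁/(RT₁) = 270×23.9/(8.314×617) = 1.26 mol.
Polytropic n=1.41: T₂ = T₁(V₁/V₂)^(n−1) = 617×(4.59)^0.41 = 1150 K; P₂ = P₁(V₁/V₂)^n = 2310 kPa.
W = (P₁V₁−P₂V₂)/(n−1) = (270×23.9−2310×5.21)/0.41 = -13700 J.
ΔU = nCvΔT = 1.26×28.7×(1150−617) = 19300 J.
Q = ΔU + W = 5650 J.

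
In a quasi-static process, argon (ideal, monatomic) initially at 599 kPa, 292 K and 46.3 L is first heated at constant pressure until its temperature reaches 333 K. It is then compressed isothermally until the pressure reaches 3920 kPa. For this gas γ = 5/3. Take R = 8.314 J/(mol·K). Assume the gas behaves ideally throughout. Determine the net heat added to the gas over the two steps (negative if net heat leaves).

-49700 J

n = P₁V₁/(RT₁) = 599×46.3/(8.314×292) = 11.4 mol.
Step 1 — Isobaric: P stays 599 kPa; V/T = const ⇒ T₂ = 333 K, V₂ = 52.8 L.
W = PΔV = 599×(52.8−46.3) kPa·L = 3890 J.
ΔU = nCvΔT = 11.4×12.5×(333−292) = 5840 J.
Q = ΔU + W = nCpΔT = 9740 J.
State after step 1: P = 599 kPa, V = 52.8 L, T = 333 K.
Step 2 — Isothermal: T stays 333 K; PV = const ⇒ V₂ = 8.07 L, P₂ = 3920 kPa.
ΔU = 0 (ideal gas, T constant).
W = nRT ln(V₂/V₁) = 11.4×8.314×333×ln(0.153) = -59400 J.
Q = ΔU + W = -59400 J.
Net over both steps: W = -55500 J, Q = -49700 J, ΔU = 5840 J.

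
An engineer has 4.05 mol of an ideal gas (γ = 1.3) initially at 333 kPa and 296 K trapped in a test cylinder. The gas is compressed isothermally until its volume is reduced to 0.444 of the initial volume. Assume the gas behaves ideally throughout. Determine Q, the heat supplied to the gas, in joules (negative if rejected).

-8090 J

V₁ = nRT₁/P₁ = 4.05×8.314×296/333 = 29.9 L.
Isothermal: T stays 296 K; PV = const ⇒ V₂ = 13.3 L, P₂ = 750 kPa.
ΔU = 0 (ideal gas, T constant).
W = nRT ln(V₂/V₁) = 4.05×8.314×296×ln(0.444) = -8090 J.
Q = ΔU + W = -8090 J.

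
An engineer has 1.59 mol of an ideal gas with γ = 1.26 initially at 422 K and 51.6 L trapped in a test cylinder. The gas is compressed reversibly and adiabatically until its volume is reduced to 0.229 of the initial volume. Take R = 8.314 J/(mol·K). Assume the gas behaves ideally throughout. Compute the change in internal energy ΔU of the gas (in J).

P₁ = nRT₁/V₁ = 1.59×8.314×422/51.6 = 108 kPa.
Adiabatic: TV^(γ−1) = const ⇒ T₂ = 422×(4.37)^0.260 = 619 K; PV^γ = const ⇒ P₂ = 693 kPa.
For an ideal gas ΔU = nCvΔT with Cv = R/(γ−1) = 32.0 J/(mol·K).
ΔU = 1.59×32.0×(619−422) = 10000 J.

10000 J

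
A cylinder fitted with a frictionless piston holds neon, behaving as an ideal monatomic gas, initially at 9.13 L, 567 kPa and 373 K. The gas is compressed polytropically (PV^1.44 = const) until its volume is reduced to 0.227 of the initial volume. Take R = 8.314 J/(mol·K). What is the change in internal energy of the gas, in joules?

n = P₁V₁/(RT₁) = 567×9.13/(8.314×373) = 1.67 mol.
Polytropic n=1.44: T₂ = T₁(V₁/V₂)^(n−1) = 373×(4.41)^0.44 = 716 K; P₂ = P₁(V₁/V₂)^n = 4800 kPa.
For an ideal gas ΔU = nCvΔT with Cv = (3/2)R = 12.5 J/(mol·K).
ΔU = 1.67×12.5×(716−373) = 7150 J.

7150 J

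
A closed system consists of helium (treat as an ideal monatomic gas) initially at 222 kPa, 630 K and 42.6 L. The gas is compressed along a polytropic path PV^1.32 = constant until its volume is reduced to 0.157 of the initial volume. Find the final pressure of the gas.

2560 kPa

Polytropic n=1.32: T₂ = T₁(V₁/V₂)^(n−1) = 630×(6.37)^0.32 = 1140 K; P₂ = P₁(V₁/V₂)^n = 2560 kPa.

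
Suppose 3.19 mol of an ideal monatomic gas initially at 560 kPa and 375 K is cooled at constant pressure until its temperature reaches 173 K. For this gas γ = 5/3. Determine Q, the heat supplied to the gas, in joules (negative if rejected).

-13400 J

V₁ = nRT₁/P₁ = 3.19×8.314×375/560 = 17.8 L.
Isobaric: P stays 560 kPa; V/T = const ⇒ T₂ = 173 K, V₂ = 8.19 L.
W = PΔV = 560×(8.19−17.8) kPa·L = -5360 J.
ΔU = nCvΔT = 3.19×12.5×(173−375) = -8040 J.
Q = ΔU + W = nCpΔT = -13400 J.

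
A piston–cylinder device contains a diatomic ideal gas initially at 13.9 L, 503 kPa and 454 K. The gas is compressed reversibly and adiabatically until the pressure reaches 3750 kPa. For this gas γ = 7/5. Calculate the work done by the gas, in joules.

-13600 J

n = P₁V₁/(RT₁) = 503×13.9/(8.314×454) = 1.85 mol.
Adiabatic: T₂/T₁ = (P₂/P₁)^((γ−1)/γ) ⇒ T₂ = 454×(7.46)^0.286 = 806 K; V₂ = 3.31 L.
ΔU = nCvΔT = 1.85×20.8×(806−454) = 13600 J.
Q = 0 for an adiabatic process, so W = −ΔU = -13600 J.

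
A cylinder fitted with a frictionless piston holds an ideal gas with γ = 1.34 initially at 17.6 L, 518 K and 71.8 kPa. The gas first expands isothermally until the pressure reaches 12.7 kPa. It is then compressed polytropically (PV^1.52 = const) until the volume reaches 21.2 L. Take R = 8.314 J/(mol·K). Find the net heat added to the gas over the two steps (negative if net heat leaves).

n = P₁V₁/(RT₁) = 71.8×17.6/(8.314×518) = 0.293 mol.
Step 1 — Isothermal: T stays 518 K; PV = const ⇒ V₂ = 99.5 L, P₂ = 12.7 kPa.
ΔU = 0 (ideal gas, T constant).
W = nRT ln(V₂/V₁) = 0.293×8.314×518×ln(5.65) = 2190 J.
Q = ΔU + W = 2190 J.
State after step 1: P = 12.7 kPa, V = 99.5 L, T = 518 K.
Step 2 — Polytropic n=1.52: T₂ = T₁(V₁/V₂)^(n−1) = 518×(4.69)^0.52 = 1160 K; P₂ = P₁(V₁/V₂)^n = 133 kPa.
W = (P₁V₁−P₂V₂)/(n−1) = (12.7×99.5−133×21.2)/0.52 = -3000 J.
ΔU = nCvΔT = 0.293×24.5×(1160−518) = 4590 J.
Q = ΔU + W = 1590 J.
Net over both steps: W = -811 J, Q = 3780 J, ΔU = 4590 J.

3780 J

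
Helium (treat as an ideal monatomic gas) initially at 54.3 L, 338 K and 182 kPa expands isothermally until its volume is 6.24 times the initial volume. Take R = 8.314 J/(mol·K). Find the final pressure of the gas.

Isothermal: T stays 338 K; PV = const ⇒ V₂ = 339 L, P₂ = 29.2 kPa.

29.2 kPa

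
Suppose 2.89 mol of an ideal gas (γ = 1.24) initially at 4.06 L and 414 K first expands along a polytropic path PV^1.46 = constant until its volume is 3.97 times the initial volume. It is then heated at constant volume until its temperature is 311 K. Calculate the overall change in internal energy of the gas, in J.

-10300 J

P₁ = nRT₁/V₁ = 2.89×8.314×414/4.06 = 2450 kPa.
Step 1 — Polytropic n=1.46: T₂ = T₁(V₁/V₂)^(n−1) = 414×(0.252)^0.46 = 220 K; P₂ = P₁(V₁/V₂)^n = 327 kPa.
W = (P₁V₁−P₂V₂)/(n−1) = (2450×4.06−327×16.1)/0.46 = 10200 J.
ΔU = nCvΔT = 2.89×34.6×(220−414) = -19500 J.
Q = ΔU + W = -9310 J.
State after step 1: P = 327 kPa, V = 16.1 L, T = 220 K.
Step 2 — Isochoric: V stays 16.1 L; P/T = const ⇒ T₂ = 311 K, P₂ = 464 kPa.
W = 0 (no volume change).
ΔU = nCvΔT = 2.89×34.6×(311−220) = 9150 J.
Q = ΔU = 9150 J.
Net over both steps: W = 10200 J, Q = -156 J, ΔU = -10300 J.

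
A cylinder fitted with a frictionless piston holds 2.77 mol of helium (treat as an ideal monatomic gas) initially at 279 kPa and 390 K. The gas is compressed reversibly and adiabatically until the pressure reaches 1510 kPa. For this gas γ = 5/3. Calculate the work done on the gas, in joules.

V₁ = nRT₁/P₁ = 2.77×8.314×390/279 = 32.2 L.
Adiabatic: T₂/T₁ = (P₂/P₁)^((γ−1)/γ) ⇒ T₂ = 390×(5.41)^0.400 = 766 K; V₂ = 11.7 L.
ΔU = nCvΔT = 2.77×12.5×(766−390) = 13000 J.
Q = 0 for an adiabatic process, so W = −ΔU = -13000 J.
Work done on the gas = −W_by = 13000 J.

13000 J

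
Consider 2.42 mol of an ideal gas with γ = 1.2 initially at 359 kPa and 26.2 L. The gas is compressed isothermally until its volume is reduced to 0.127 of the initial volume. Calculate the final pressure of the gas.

T₁ = P₁V₁/(nR) = 359×26.2/(2.42×8.314) = 467 K.
Isothermal: T stays 467 K; PV = const ⇒ V₂ = 3.33 L, P₂ = 2830 kPa.

2830 kPa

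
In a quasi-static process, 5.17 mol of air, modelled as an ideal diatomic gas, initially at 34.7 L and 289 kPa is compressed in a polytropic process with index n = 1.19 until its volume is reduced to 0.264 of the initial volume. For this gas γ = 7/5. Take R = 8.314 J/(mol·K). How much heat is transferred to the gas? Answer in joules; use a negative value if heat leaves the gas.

-7980 J

T₁ = P₁V₁/(nR) = 289×34.7/(5.17×8.314) = 233 K.
Polytropic n=1.19: T₂ = T₁(V₁/V₂)^(n−1) = 233×(3.79)^0.19 = 300 K; P₂ = P₁(V₁/V₂)^n = 1410 kPa.
W = (P₁V₁−P₂V₂)/(n−1) = (289×34.7−1410×9.16)/0.19 = -15200 J.
ΔU = nCvΔT = 5.17×20.8×(300−233) = 7220 J.
Q = ΔU + W = -7980 J.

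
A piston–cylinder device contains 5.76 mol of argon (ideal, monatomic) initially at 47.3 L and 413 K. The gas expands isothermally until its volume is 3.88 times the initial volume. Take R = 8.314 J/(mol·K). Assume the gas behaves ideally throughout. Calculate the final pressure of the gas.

108 kPa

P₁ = nRT₁/V₁ = 5.76×8.314×413/47.3 = 418 kPa.
Isothermal: T stays 413 K; PV = const ⇒ V₂ = 184 L, P₂ = 108 kPa.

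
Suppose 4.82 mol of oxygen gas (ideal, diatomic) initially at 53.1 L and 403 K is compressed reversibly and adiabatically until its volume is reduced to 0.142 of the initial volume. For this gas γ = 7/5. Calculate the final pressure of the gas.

4680 kPa

P₁ = nRT₁/V₁ = 4.82×8.314×403/53.1 = 304 kPa.
Adiabatic: TV^(γ−1) = const ⇒ T₂ = 403×(7.04)^0.400 = 880 K; PV^γ = const ⇒ P₂ = 4680 kPa.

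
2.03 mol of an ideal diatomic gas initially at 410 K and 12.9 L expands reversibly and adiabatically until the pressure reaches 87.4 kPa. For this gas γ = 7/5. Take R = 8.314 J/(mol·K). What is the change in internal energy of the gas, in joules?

-7000 J

P₁ = nRT₁/V₁ = 2.03×8.314×410/12.9 = 536 kPa.
Adiabatic: T₂/T₁ = (P₂/P₁)^((γ−1)/γ) ⇒ T₂ = 410×(0.163)^0.286 = 244 K; V₂ = 47.1 L.
For an ideal gas ΔU = nCvΔT with Cv = (5/2)R = 20.8 J/(mol·K).
ΔU = 2.03×20.8×(244−410) = -7000 J.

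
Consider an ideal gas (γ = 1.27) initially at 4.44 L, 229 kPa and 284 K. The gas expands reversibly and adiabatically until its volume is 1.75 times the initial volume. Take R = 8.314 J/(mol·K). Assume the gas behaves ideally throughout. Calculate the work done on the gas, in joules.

-528 J

n = P₁V₁/(RT₁) = 229×4.44/(8.314×284) = 0.431 mol.
Adiabatic: TV^(γ−1) = const ⇒ T₂ = 284×(0.571)^0.270 = 244 K; PV^γ = const ⇒ P₂ = 113 kPa.
ΔU = nCvΔT = 0.431×30.8×(244−284) = -528 J.
Q = 0 for an adiabatic process, so W = −ΔU = 528 J.
Work done on the gas = −W_by = -528 J.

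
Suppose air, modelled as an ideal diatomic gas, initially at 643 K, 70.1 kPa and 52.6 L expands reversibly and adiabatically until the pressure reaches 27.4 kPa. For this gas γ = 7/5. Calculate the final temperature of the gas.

492 K

Adiabatic: T₂/T₁ = (P₂/P₁)^((γ−1)/γ) ⇒ T₂ = 643×(0.391)^0.286 = 492 K; V₂ = 103 L.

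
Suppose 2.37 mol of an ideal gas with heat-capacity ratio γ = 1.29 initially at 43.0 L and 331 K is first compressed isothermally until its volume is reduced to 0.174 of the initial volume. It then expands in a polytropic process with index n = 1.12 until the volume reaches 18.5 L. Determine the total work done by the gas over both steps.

-5810 J

P₁ = nRT₁/V₁ = 2.37×8.314×331/43.0 = 152 kPa.
Step 1 — Isothermal: T stays 331 K; PV = const ⇒ V₂ = 7.48 L, P₂ = 872 kPa.
ΔU = 0 (ideal gas, T constant).
W = nRT ln(V₂/V₁) = 2.37×8.314×331×ln(0.174) = -11400 J.
Q = ΔU + W = -11400 J.
State after step 1: P = 872 kPa, V = 7.48 L, T = 331 K.
Step 2 — Polytropic n=1.12: T₂ = T₁(V₁/V₂)^(n−1) = 331×(0.404)^0.12 = 297 K; P₂ = P₁(V₁/V₂)^n = 316 kPa.
W = (P₁V₁−P₂V₂)/(n−1) = (872×7.48−316×18.5)/0.12 = 5590 J.
ΔU = nCvΔT = 2.37×28.7×(297−331) = -2320 J.
Q = ΔU + W = 3280 J.
Net over both steps: W = -5810 J, Q = -8130 J, ΔU = -2320 J.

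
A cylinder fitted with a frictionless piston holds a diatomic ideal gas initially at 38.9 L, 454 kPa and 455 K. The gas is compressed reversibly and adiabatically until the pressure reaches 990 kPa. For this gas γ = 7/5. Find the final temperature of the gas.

569 K

Adiabatic: T₂/T₁ = (P₂/P₁)^((γ−1)/γ) ⇒ T₂ = 455×(2.18)^0.286 = 569 K; V₂ = 22.3 L.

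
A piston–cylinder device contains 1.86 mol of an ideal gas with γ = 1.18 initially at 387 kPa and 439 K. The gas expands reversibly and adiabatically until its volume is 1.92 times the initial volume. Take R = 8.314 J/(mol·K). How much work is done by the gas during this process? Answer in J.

4180 J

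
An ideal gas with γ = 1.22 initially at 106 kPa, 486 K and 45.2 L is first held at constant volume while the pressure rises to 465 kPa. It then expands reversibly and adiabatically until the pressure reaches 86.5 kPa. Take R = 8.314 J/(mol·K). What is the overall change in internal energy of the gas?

n = P₁V₁/(RT₁) = 106×45.2/(8.314×486) = 1.19 mol.
Step 1 — Isochoric: V stays 45.2 L; P/T = const ⇒ T₂ = 2130 K, P₂ = 465 kPa.
W = 0 (no volume change).
ΔU = nCvΔT = 1.19×37.8×(2130−486) = 73800 J.
Q = ΔU = 73800 J.
State after step 1: P = 465 kPa, V = 45.2 L, T = 2130 K.
Step 2 — Adiabatic: T₂/T₁ = (P₂/P₁)^((γ−1)/γ) ⇒ T₂ = 2130×(0.186)^0.180 = 1570 K; V₂ = 179 L.
ΔU = nCvΔT = 1.19×37.8×(1570−2130) = -25000 J.
Q = 0 for an adiabatic process, so W = −ΔU = 25000 J.
Net over both steps: W = 25000 J, Q = 73800 J, ΔU = 48800 J.

48800 J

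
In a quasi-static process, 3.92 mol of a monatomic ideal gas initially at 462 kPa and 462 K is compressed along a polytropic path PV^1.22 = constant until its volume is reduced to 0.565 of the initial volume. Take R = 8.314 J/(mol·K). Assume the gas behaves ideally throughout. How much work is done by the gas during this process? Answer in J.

-9160 J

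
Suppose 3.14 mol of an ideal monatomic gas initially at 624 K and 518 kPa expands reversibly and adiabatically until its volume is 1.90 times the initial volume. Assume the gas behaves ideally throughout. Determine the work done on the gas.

V₁ = nRT₁/P₁ = 3.14×8.314×624/518 = 31.4 L.
Adiabatic: TV^(γ−1) = const ⇒ T₂ = 624×(0.526)^0.667 = 407 K; PV^γ = const ⇒ P₂ = 178 kPa.
ΔU = nCvΔT = 3.14×12.5×(407−624) = -8510 J.
Q = 0 for an adiabatic process, so W = −ΔU = 8510 J.
Work done on the gas = −W_by = -8510 J.

-8510 J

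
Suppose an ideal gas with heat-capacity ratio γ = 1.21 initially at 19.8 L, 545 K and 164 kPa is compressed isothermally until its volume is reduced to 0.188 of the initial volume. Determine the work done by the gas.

n = P₁V₁/(RT₁) = 164×19.8/(8.314×545) = 0.717 mol.
Isothermal: T stays 545 K; PV = const ⇒ V₂ = 3.72 L, P₂ = 872 kPa.
W = nRT ln(V₂/V₁) = 0.717×8.314×545×ln(0.188) = -5430 J.

-5430 J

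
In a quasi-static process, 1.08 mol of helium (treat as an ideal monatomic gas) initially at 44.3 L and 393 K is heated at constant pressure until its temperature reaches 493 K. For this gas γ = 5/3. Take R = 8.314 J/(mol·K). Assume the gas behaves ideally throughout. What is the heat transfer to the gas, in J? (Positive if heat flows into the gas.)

P₁ = nRT₁/V₁ = 1.08×8.314×393/44.3 = 79.7 kPa.
Isobaric: P stays 79.7 kPa; V/T = const ⇒ T₂ = 493 K, V₂ = 55.6 L.
W = PΔV = 79.7×(55.6−44.3) kPa·L = 898 J.
ΔU = nCvΔT = 1.08×12.5×(493−393) = 1350 J.
Q = ΔU + W = nCpΔT = 2240 J.

2240 J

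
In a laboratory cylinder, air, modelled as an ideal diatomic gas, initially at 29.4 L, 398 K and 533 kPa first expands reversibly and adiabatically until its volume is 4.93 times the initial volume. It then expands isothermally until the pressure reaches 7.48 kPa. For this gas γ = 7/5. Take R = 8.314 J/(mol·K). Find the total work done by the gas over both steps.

n = P₁V₁/(RT₁) = 533×29.4/(8.314×398) = 4.74 mol.
Step 1 — Adiabatic: TV^(γ−1) = const ⇒ T₂ = 398×(0.203)^0.400 = 210 K; PV^γ = const ⇒ P₂ = 57.1 kPa.
ΔU = nCvΔT = 4.74×20.8×(210−398) = -18500 J.
Q = 0 for an adiabatic process, so W = −ΔU = 18500 J.
State after step 1: P = 57.1 kPa, V = 145 L, T = 210 K.
Step 2 — Isothermal: T stays 210 K; PV = const ⇒ V₂ = 1110 L, P₂ = 7.48 kPa.
ΔU = 0 (ideal gas, T constant).
W = nRT ln(V₂/V₁) = 4.74×8.314×210×ln(7.64) = 16800 J.
Q = ΔU + W = 16800 J.
Net over both steps: W = 35300 J, Q = 16800 J, ΔU = -18500 J.

35300 J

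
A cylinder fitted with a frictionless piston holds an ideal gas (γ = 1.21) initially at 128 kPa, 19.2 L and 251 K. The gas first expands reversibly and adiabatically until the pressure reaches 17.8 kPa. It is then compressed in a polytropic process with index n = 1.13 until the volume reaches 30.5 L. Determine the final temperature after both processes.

207 K

n = P₁V₁/(RT₁) = 128×19.2/(8.314×251) = 1.18 mol.
Step 1 — Adiabatic: T₂/T₁ = (P₂/P₁)^((γ−1)/γ) ⇒ T₂ = 251×(0.139)^0.174 = 178 K; V₂ = 98.0 L.
ΔU = nCvΔT = 1.18×39.6×(178−251) = -3390 J.
Q = 0 for an adiabatic process, so W = −ΔU = 3390 J.
State after step 1: P = 17.8 kPa, V = 98.0 L, T = 178 K.
Step 2 — Polytropic n=1.13: T₂ = T₁(V₁/V₂)^(n−1) = 178×(3.21)^0.13 = 207 K; P₂ = P₁(V₁/V₂)^n = 66.6 kPa.
W = (P₁V₁−P₂V₂)/(n−1) = (17.8×98.0−66.6×30.5)/0.13 = -2200 J.
ΔU = nCvΔT = 1.18×39.6×(207−178) = 1360 J.
Q = ΔU + W = -838 J.
Net over both steps: W = 1190 J, Q = -838 J, ΔU = -2030 J.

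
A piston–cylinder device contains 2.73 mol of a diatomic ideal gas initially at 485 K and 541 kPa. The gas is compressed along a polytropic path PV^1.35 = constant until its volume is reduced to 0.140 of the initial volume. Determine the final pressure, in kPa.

7690 kPa

V₁ = nRT₁/P₁ = 2.73×8.314×485/541 = 20.3 L.
Polytropic n=1.35: T₂ = T₁(V₁/V₂)^(n−1) = 485×(7.14)^0.35 = 965 K; P₂ = P₁(V₁/V₂)^n = 7690 kPa.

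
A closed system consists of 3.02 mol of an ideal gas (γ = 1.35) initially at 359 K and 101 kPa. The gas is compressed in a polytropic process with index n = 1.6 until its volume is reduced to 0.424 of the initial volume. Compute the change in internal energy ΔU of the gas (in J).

17300 J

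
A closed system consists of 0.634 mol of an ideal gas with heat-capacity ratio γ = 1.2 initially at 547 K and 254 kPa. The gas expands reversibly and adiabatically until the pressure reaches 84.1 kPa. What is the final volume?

28.5 L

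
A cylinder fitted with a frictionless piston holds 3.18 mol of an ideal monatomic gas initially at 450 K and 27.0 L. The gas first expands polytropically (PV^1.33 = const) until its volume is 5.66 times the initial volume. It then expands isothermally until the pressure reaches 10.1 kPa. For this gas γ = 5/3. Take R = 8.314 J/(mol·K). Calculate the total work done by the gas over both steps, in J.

25600 J

P₁ = nRT₁/V₁ = 3.18×8.314×450/27.0 = 441 kPa.
Step 1 — Polytropic n=1.33: T₂ = T₁(V₁/V₂)^(n−1) = 450×(0.177)^0.33 = 254 K; P₂ = P₁(V₁/V₂)^n = 43.9 kPa.
W = (P₁V₁−P₂V₂)/(n−1) = (441×27.0−43.9×153)/0.33 = 15700 J.
ΔU = nCvΔT = 3.18×12.5×(254−450) = -7770 J.
Q = ΔU + W = 7930 J.
State after step 1: P = 43.9 kPa, V = 153 L, T = 254 K.
Step 2 — Isothermal: T stays 254 K; PV = const ⇒ V₂ = 665 L, P₂ = 10.1 kPa.
ΔU = 0 (ideal gas, T constant).
W = nRT ln(V₂/V₁) = 3.18×8.314×254×ln(4.35) = 9870 J.
Q = ΔU + W = 9870 J.
Net over both steps: W = 25600 J, Q = 17800 J, ΔU = -7770 J.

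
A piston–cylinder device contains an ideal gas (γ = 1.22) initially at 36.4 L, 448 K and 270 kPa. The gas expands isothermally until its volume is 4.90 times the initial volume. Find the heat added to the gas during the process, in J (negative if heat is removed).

n = P₁V₁/(RT₁) = 270×36.4/(8.314×448) = 2.64 mol.
Isothermal: T stays 448 K; PV = const ⇒ V₂ = 178 L, P₂ = 55.1 kPa.
ΔU = 0 (ideal gas, T constant).
W = nRT ln(V₂/V₁) = 2.64×8.314×448×ln(4.90) = 15600 J.
Q = ΔU + W = 15600 J.

15600 J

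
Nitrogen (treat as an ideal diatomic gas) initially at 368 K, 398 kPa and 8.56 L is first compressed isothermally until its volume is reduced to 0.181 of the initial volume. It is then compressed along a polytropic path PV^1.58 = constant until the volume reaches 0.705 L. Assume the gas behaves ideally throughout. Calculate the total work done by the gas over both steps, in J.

-9220 J

n = P₁V₁/(RT₁) = 398×8.56/(8.314×368) = 1.11 mol.
Step 1 — Isothermal: T stays 368 K; PV = const ⇒ V₂ = 1.55 L, P₂ = 2200 kPa.
ΔU = 0 (ideal gas, T constant).
W = nRT ln(V₂/V₁) = 1.11×8.314×368×ln(0.181) = -5820 J.
Q = ΔU + W = -5820 J.
State after step 1: P = 2200 kPa, V = 1.55 L, T = 368 K.
Step 2 — Polytropic n=1.58: T₂ = T₁(V₁/V₂)^(n−1) = 368×(2.20)^0.58 = 581 K; P₂ = P₁(V₁/V₂)^n = 7630 kPa.
W = (P₁V₁−P₂V₂)/(n−1) = (2200×1.55−7630×0.705)/0.58 = -3400 J.
ΔU = nCvΔT = 1.11×20.8×(581−368) = 4930 J.
Q = ΔU + W = 1530 J.
Net over both steps: W = -9220 J, Q = -4290 J, ΔU = 4930 J.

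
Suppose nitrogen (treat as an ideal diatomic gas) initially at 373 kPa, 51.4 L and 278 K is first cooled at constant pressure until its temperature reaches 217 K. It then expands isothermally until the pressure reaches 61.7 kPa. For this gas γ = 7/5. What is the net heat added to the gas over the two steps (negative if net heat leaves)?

12200 J

n = P₁V₁/(RT₁) = 373×51.4/(8.314×278) = 8.30 mol.
Step 1 — Isobaric: P stays 373 kPa; V/T = const ⇒ T₂ = 217 K, V₂ = 40.1 L.
W = PΔV = 373×(40.1−51.4) kPa·L = -4210 J.
ΔU = nCvΔT = 8.30×20.8×(217−278) = -10500 J.
Q = ΔU + W = nCpΔT = -14700 J.
State after step 1: P = 373 kPa, V = 40.1 L, T = 217 K.
Step 2 — Isothermal: T stays 217 K; PV = const ⇒ V₂ = 243 L, P₂ = 61.7 kPa.
ΔU = 0 (ideal gas, T constant).
W = nRT ln(V₂/V₁) = 8.30×8.314×217×ln(6.05) = 26900 J.
Q = ΔU + W = 26900 J.
Net over both steps: W = 22700 J, Q = 12200 J, ΔU = -10500 J.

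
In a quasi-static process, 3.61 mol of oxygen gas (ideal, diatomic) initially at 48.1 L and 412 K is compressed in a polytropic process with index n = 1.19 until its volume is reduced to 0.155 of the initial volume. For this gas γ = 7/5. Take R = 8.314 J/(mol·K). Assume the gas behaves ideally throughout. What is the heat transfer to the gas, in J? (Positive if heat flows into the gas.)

-14500 J

P₁ = nRT₁/V₁ = 3.61×8.314×412/48.1 = 257 kPa.
Polytropic n=1.19: T₂ = T₁(V₁/V₂)^(n−1) = 412×(6.45)^0.19 = 587 K; P₂ = P₁(V₁/V₂)^n = 2360 kPa.
W = (P₁V₁−P₂V₂)/(n−1) = (257×48.1−2360×7.46)/0.19 = -27700 J.
ΔU = nCvΔT = 3.61×20.8×(587−412) = 13100 J.
Q = ΔU + W = -14500 J.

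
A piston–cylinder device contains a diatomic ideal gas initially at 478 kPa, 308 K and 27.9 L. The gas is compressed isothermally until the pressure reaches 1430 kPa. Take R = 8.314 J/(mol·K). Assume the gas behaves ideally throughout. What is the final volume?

9.33 L

Isothermal: T stays 308 K; PV = const ⇒ V₂ = 9.33 L, P₂ = 1430 kPa.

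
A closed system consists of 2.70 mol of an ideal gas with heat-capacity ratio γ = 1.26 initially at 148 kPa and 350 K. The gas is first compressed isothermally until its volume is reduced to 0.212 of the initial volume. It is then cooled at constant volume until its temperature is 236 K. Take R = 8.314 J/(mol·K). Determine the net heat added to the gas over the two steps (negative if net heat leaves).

-22000 J

V₁ = nRT₁/P₁ = 2.70×8.314×350/148 = 53.1 L.
Step 1 — Isothermal: T stays 350 K; PV = const ⇒ V₂ = 11.3 L, P₂ = 698 kPa.
ΔU = 0 (ideal gas, T constant).
W = nRT ln(V₂/V₁) = 2.70×8.314×350×ln(0.212) = -12200 J.
Q = ΔU + W = -12200 J.
State after step 1: P = 698 kPa, V = 11.3 L, T = 350 K.
Step 2 — Isochoric: V stays 11.3 L; P/T = const ⇒ T₂ = 236 K, P₂ = 471 kPa.
W = 0 (no volume change).
ΔU = nCvΔT = 2.70×32.0×(236−350) = -9840 J.
Q = ΔU = -9840 J.
Net over both steps: W = -12200 J, Q = -22000 J, ΔU = -9840 J.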